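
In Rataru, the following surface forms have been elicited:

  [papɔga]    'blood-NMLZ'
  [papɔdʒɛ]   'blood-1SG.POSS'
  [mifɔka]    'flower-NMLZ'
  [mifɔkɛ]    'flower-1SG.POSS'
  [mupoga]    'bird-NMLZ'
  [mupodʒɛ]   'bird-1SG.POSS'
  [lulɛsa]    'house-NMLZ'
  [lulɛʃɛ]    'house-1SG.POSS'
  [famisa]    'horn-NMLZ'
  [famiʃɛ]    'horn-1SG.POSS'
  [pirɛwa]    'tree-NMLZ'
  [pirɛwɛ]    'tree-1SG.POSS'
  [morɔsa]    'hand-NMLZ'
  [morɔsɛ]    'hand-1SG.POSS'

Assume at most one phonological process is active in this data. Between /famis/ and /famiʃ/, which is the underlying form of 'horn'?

/famiʃ/

'horn' shows [s] ~ [ʃ] at the end of the stem ([famisa] vs [famiʃɛ]).
Compare 'hand', with invariant [s] in [morɔsa] and [morɔsɛ]: an analysis with underlying /s/ and a rule producing [ʃ] before the 1SG.POSS suffix would wrongly predict alternation here too.
So /ʃ/ is underlying, and a rule of depalatalization — palato-alveolar /dʒ/ and /ʃ/ become [g] and [s] when no front vowel follows — gives [s].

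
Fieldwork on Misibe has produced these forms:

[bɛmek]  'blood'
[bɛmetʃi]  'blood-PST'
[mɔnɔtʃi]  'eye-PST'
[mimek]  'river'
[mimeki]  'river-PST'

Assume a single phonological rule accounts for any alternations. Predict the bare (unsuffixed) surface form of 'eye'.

[mɔnɔk]

'blood' shows [k] ~ [tʃ] at the end of the stem ([bɛmek] vs [bɛmetʃi]).
But 'river' keeps [k] in both environments ([mimek], [mimeki]), so there is no rule changing /k/ to [tʃ] before the PST suffix.
The alternation reflects depalatalization: palato-alveolar /tʃ/ becomes [k] when no front vowel follows. /tʃ/ is underlying.
The one attested form of 'eye', [mɔnɔtʃi], shows underlying /mɔnɔtʃ/. Applying the same rule when no front vowel follows gives [mɔnɔk].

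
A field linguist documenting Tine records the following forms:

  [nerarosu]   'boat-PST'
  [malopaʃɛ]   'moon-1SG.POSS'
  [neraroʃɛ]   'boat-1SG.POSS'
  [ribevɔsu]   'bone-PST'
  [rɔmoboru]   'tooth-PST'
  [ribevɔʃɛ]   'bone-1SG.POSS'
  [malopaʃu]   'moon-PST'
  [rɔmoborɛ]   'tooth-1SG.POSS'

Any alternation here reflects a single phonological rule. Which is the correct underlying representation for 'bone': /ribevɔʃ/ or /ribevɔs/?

/ribevɔs/

The stem for 'bone' ends in [ʃ] in [ribevɔʃɛ] but [s] in [ribevɔsu].
If /ʃ/ were underlying and a rule turned it into [s] before the PST suffix, 'moon' would also alternate; but it has [ʃ] in both [malopaʃɛ] and [malopaʃu].
Therefore /s/ is basic and [ʃ] is derived by palatalization before a front vowel (/s/ becomes palato-alveolar [ʃ] before a front vowel).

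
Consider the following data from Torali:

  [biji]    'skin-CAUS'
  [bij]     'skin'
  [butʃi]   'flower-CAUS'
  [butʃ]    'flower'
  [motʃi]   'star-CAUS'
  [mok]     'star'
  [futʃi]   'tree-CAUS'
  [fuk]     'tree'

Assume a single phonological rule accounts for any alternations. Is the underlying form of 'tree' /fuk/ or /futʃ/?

The stem for 'tree' ends in [tʃ] in [futʃi] but [k] in [fuk].
But 'flower' keeps [tʃ] in both environments ([butʃi], [butʃ]), so there is no rule changing /tʃ/ to [k] in isolation.
The alternation reflects palatalization before a front vowel: /k/ becomes palato-alveolar [tʃ] before a front vowel. /k/ is underlying.

/fuk/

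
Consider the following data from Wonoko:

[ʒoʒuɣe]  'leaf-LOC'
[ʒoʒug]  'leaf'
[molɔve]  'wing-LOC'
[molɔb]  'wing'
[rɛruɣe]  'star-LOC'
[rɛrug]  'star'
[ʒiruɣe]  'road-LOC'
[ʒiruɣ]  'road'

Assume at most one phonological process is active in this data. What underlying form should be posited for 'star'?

/rɛrug/

In [rɛruɣe] and [rɛrug] the final segment of 'star' alternates: [ɣ] ~ [g].
But 'road' keeps [ɣ] in both environments ([ʒiruɣe], [ʒiruɣ]), so there is no rule changing /ɣ/ to [g] in isolation.
The underlying segment must be /g/; voiced stops become fricatives between vowels, yielding [ɣ] there.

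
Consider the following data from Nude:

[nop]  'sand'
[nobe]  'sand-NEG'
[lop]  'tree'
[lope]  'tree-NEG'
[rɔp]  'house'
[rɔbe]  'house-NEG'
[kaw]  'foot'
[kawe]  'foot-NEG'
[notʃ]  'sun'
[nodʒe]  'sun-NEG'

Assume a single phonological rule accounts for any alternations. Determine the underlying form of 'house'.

/rɔb/

The stem for 'house' ends in [p] in [rɔp] but [b] in [rɔbe].
But 'tree' keeps [p] in both environments ([lop], [lope]), so there is no rule changing /p/ to [b] before the NEG suffix.
The underlying segment must be /b/; voiced obstruents become voiceless word-finally, yielding [p] there.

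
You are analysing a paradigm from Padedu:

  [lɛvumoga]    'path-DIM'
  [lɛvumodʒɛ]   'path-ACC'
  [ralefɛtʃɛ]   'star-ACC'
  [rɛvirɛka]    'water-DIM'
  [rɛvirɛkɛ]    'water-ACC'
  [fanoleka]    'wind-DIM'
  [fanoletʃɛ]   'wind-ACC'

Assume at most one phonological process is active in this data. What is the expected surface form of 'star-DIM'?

The root 'wind' surfaces as [fanoleka] and [fanoletʃɛ], with a stem-final [k] ~ [tʃ] alternation.
The stem 'water' ([rɛvirɛka], [rɛvirɛkɛ]) shows [k] unchanged in both environments, so [k] cannot be basic with [tʃ] derived before the ACC suffix.
The underlying segment must be /tʃ/; palato-alveolar /tʃ/ and /dʒ/ become [k] and [g] when no front vowel follows, yielding [k] there.
From [ralefɛtʃɛ] the stem 'star' is /ralefɛtʃ/; when no front vowel follows this yields [ralefɛka].

[ralefɛka]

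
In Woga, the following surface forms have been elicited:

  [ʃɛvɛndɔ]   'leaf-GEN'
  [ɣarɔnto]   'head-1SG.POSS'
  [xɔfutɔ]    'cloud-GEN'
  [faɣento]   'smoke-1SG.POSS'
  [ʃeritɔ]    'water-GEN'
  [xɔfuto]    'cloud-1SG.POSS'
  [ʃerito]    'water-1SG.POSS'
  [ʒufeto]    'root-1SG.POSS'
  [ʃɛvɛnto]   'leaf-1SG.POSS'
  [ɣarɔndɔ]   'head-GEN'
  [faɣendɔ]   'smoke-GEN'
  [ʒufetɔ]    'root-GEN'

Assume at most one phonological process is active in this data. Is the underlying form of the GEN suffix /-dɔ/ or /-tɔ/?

The GEN morpheme has two allomorphs, [-dɔ] and [-tɔ].
The 1SG.POSS suffix, which begins with [t], is invariant after every stem; so [t] is not altered by any rule here.
So the underlying form is /-dɔ/, and voiced stops become voiceless after a vowel.

/-dɔ/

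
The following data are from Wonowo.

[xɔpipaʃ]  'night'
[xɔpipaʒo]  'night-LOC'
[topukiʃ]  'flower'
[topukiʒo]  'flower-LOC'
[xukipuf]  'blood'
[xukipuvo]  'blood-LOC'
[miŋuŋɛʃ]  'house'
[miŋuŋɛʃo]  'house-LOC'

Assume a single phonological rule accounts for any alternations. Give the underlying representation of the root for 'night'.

The stem for 'night' ends in [ʃ] in [xɔpipaʃ] but [ʒ] in [xɔpipaʒo].
But 'house' keeps [ʃ] in both environments ([miŋuŋɛʃ], [miŋuŋɛʃo]), so there is no rule changing /ʃ/ to [ʒ] before the LOC suffix.
The underlying segment must be /ʒ/; voiced obstruents become voiceless word-finally, yielding [ʃ] there.

/xɔpipaʒ/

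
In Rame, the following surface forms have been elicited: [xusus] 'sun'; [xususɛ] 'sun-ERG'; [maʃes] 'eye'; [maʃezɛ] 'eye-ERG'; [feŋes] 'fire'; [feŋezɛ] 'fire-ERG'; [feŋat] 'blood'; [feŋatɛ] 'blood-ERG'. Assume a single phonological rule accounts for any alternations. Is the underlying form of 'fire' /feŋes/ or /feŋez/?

In [feŋes] and [feŋezɛ] the final segment of 'fire' alternates: [s] ~ [z].
Compare 'sun', with invariant [s] in [xusus] and [xususɛ]: an analysis with underlying /s/ and a rule producing [z] before the ERG suffix would wrongly predict alternation here too.
The alternation reflects word-final obstruent devoicing: voiced obstruents become voiceless word-finally. /z/ is underlying.

/feŋez/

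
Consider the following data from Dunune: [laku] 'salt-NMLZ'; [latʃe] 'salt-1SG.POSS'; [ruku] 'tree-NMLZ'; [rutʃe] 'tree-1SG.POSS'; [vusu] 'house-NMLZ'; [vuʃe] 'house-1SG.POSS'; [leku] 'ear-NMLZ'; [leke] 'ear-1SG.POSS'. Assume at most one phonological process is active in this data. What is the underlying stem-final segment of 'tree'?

The stem for 'tree' ends in [k] in [ruku] but [tʃ] in [rutʃe].
Compare 'ear', with invariant [k] in [leku] and [leke]: an analysis with underlying /k/ and a rule producing [tʃ] before the 1SG.POSS suffix would wrongly predict alternation here too.
The alternation reflects depalatalization: palato-alveolar /tʃ/ and /ʃ/ become [k] and [s] when no front vowel follows. /tʃ/ is underlying.

/tʃ/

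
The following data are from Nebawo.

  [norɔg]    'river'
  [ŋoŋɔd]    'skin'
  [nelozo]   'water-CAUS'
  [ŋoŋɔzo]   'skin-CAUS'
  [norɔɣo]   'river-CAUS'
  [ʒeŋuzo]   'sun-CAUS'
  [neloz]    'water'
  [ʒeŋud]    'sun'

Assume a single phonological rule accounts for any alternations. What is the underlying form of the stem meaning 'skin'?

'skin' shows [d] ~ [z] at the end of the stem ([ŋoŋɔd] vs [ŋoŋɔzo]).
If /z/ were underlying and a rule turned it into [d] in isolation, 'water' would also alternate; but it has [z] in both [neloz] and [nelozo].
Therefore /d/ is basic and [z] is derived by intervocalic spirantization (voiced stops become fricatives between vowels).
Hence 'skin' is /ŋoŋɔd/ underlyingly.

/ŋoŋɔd/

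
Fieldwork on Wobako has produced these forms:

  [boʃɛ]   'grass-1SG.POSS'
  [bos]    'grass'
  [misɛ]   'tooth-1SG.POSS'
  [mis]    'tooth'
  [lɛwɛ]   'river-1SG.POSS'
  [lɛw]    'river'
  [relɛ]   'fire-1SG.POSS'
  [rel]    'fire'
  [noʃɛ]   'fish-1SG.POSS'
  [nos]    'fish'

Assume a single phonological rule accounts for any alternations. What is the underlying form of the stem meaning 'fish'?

In [noʃɛ] and [nos] the final segment of 'fish' alternates: [ʃ] ~ [s].
The stem 'tooth' ([misɛ], [mis]) shows [s] unchanged in both environments, so [s] cannot be basic with [ʃ] derived before the 1SG.POSS suffix.
The underlying segment must be /ʃ/; palato-alveolar /ʃ/ becomes [s] when no front vowel follows, yielding [s] there.

/noʃ/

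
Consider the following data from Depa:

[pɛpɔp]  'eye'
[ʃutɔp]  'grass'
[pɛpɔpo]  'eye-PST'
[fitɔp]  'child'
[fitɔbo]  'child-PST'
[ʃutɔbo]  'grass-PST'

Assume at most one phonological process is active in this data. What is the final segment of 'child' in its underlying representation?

/b/

The stem for 'child' ends in [b] in [fitɔbo] but [p] in [fitɔp].
Compare 'eye', with invariant [p] in [pɛpɔpo] and [pɛpɔp]: an analysis with underlying /p/ and a rule producing [b] before the PST suffix would wrongly predict alternation here too.
So /b/ is underlying, and a rule of word-final obstruent devoicing — voiced obstruents become voiceless word-finally — gives [p].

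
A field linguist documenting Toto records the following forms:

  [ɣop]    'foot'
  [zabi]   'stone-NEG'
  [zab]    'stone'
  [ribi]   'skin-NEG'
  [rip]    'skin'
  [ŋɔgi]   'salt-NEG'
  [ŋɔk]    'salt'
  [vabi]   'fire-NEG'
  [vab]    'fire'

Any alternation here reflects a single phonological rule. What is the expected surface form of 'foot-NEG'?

The root 'skin' surfaces as [ribi] and [rip], with a stem-final [b] ~ [p] alternation.
If /b/ were underlying and a rule turned it into [p] in isolation, 'fire' would also alternate; but it has [b] in both [vabi] and [vab].
The alternation reflects intervocalic voicing: voiceless stops become voiced between vowels. /p/ is underlying.
From [ɣop] the stem 'foot' is /ɣop/; between vowels this yields [ɣobi].

[ɣobi]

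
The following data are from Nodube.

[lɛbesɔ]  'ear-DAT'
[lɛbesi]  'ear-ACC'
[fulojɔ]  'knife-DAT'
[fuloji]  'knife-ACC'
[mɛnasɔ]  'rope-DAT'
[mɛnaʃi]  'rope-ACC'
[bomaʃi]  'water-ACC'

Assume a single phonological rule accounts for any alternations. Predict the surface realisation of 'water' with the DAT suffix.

In [mɛnasɔ] and [mɛnaʃi] the final segment of 'rope' alternates: [s] ~ [ʃ].
The stem 'ear' ([lɛbesɔ], [lɛbesi]) shows [s] unchanged in both environments, so [s] cannot be basic with [ʃ] derived before the ACC suffix.
Therefore /ʃ/ is basic and [s] is derived by depalatalization (palato-alveolar /ʃ/ becomes [s] when no front vowel follows).
The one attested form of 'water', [bomaʃi], shows underlying /bomaʃ/. Applying the same rule when no front vowel follows gives [bomasɔ].

[bomasɔ]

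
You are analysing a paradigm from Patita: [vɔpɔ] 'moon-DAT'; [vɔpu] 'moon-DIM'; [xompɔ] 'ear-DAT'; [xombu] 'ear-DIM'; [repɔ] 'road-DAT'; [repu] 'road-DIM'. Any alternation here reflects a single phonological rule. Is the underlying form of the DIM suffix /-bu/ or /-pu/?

The DIM morpheme has two allomorphs, [-bu] and [-pu].
By contrast the DAT suffix keeps its initial [p] throughout — that segment must be underlying.
So the underlying form is /-bu/, and voiced stops become voiceless after a vowel.

/-bu/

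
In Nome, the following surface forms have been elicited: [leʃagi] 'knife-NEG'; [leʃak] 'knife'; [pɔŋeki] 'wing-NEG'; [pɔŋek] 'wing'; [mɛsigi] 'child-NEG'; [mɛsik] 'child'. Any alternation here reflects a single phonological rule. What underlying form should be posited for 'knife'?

/leʃag/

The stem for 'knife' ends in [g] in [leʃagi] but [k] in [leʃak].
The stem 'wing' ([pɔŋeki], [pɔŋek]) shows [k] unchanged in both environments, so [k] cannot be basic with [g] derived before the NEG suffix.
So /g/ is underlying, and a rule of word-final obstruent devoicing — voiced obstruents become voiceless word-finally — gives [k].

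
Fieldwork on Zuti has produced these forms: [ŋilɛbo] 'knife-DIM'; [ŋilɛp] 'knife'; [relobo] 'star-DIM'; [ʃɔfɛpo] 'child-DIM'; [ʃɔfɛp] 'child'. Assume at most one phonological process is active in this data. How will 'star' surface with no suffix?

[relop]

The stem for 'knife' ends in [b] in [ŋilɛbo] but [p] in [ŋilɛp].
If /p/ were underlying and a rule turned it into [b] before the DIM suffix, 'child' would also alternate; but it has [p] in both [ʃɔfɛpo] and [ʃɔfɛp].
So /b/ is underlying, and a rule of word-final obstruent devoicing — voiced obstruents become voiceless word-finally — gives [p].
The one attested form of 'star', [relobo], shows underlying /relob/. Applying the same rule word-finally gives [relop].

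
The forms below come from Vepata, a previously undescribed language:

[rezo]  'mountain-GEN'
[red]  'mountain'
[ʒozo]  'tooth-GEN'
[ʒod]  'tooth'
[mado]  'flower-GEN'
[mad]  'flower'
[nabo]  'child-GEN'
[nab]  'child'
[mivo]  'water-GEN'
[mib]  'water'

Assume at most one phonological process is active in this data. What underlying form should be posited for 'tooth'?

/ʒoz/

In [ʒozo] and [ʒod] the final segment of 'tooth' alternates: [z] ~ [d].
If /d/ were underlying and a rule turned it into [z] before the GEN suffix, 'flower' would also alternate; but it has [d] in both [mado] and [mad].
The underlying segment must be /z/; voiced fricatives become stops word-finally, yielding [d] there.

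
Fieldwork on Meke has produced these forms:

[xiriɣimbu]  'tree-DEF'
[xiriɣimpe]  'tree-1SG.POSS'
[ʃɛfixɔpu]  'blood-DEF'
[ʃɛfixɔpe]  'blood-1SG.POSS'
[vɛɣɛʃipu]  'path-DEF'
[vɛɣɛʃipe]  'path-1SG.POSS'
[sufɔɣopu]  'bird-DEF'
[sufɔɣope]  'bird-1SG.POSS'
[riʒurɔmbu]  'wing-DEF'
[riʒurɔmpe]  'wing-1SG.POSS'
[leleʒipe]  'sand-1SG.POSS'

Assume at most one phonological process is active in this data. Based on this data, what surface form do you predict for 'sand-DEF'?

[leleʒipu]

The DEF morpheme has two allomorphs, [-bu] and [-pu].
By contrast the 1SG.POSS suffix keeps its initial [p] throughout — that segment must be underlying.
So the underlying form is /-bu/, and voiced stops become voiceless after a vowel.
After 'sand', which ends in a vowel, the suffix surfaces as [-pu], giving [leleʒipu].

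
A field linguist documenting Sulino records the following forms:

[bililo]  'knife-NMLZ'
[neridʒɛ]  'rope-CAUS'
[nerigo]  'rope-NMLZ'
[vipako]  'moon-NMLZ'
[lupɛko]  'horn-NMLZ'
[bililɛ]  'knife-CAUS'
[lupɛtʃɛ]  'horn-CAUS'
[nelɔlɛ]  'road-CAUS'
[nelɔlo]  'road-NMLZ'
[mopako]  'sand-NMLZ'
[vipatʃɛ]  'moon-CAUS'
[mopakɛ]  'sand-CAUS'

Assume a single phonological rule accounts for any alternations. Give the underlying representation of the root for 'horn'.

/lupɛtʃ/

The root 'horn' surfaces as [lupɛko] and [lupɛtʃɛ], with a stem-final [k] ~ [tʃ] alternation.
Compare 'sand', with invariant [k] in [mopako] and [mopakɛ]: an analysis with underlying /k/ and a rule producing [tʃ] before the CAUS suffix would wrongly predict alternation here too.
Therefore /tʃ/ is basic and [k] is derived by depalatalization (palato-alveolar /tʃ/ and /dʒ/ become [k] and [g] when no front vowel follows).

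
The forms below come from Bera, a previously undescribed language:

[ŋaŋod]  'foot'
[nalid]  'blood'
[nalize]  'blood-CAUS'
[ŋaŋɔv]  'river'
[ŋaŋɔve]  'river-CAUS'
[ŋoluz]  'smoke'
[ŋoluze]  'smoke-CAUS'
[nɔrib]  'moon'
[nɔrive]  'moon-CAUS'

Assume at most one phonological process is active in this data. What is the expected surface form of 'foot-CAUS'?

[ŋaŋoze]

The root 'blood' surfaces as [nalid] and [nalize], with a stem-final [d] ~ [z] alternation.
The stem 'smoke' ([ŋoluz], [ŋoluze]) shows [z] unchanged in both environments, so [z] cannot be basic with [d] derived in isolation.
The alternation reflects intervocalic spirantization: voiced stops become fricatives between vowels. /d/ is underlying.
From [ŋaŋod] the stem 'foot' is /ŋaŋod/; between vowels this yields [ŋaŋoze].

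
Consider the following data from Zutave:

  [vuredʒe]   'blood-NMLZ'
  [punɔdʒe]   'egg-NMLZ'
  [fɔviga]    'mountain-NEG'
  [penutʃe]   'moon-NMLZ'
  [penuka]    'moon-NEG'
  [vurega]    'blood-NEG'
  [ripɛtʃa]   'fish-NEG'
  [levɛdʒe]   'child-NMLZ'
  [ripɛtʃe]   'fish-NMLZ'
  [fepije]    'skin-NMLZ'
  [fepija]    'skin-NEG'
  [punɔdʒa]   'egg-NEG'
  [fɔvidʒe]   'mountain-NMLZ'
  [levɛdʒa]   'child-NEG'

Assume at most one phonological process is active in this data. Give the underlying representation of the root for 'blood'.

/vureg/

In [vuredʒe] and [vurega] the final segment of 'blood' alternates: [dʒ] ~ [g].
The stem 'egg' ([punɔdʒe], [punɔdʒa]) shows [dʒ] unchanged in both environments, so [dʒ] cannot be basic with [g] derived before the NEG suffix.
So /g/ is underlying, and a rule of palatalization before a front vowel — /k/ and /g/ become palato-alveolar [tʃ] and [dʒ] before a front vowel — gives [dʒ].
Hence 'blood' is /vureg/ underlyingly.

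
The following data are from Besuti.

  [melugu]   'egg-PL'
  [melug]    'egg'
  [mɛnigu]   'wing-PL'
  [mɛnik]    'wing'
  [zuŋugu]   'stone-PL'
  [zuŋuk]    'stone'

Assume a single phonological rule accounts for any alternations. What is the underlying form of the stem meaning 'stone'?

The root 'stone' surfaces as [zuŋugu] and [zuŋuk], with a stem-final [g] ~ [k] alternation.
But 'egg' keeps [g] in both environments ([melugu], [melug]), so there is no rule changing /g/ to [k] in isolation.
The underlying segment must be /k/; voiceless stops become voiced between vowels, yielding [g] there.
So 'stone' = /zuŋuk/.

/zuŋuk/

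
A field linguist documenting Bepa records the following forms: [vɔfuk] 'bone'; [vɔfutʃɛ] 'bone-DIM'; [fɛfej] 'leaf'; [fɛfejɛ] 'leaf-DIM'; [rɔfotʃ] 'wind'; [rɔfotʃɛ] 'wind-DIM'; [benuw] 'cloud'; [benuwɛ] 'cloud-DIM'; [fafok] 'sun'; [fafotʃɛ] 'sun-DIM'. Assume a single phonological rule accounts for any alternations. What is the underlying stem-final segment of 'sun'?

The root 'sun' surfaces as [fafok] and [fafotʃɛ], with a stem-final [k] ~ [tʃ] alternation.
Compare 'wind', with invariant [tʃ] in [rɔfotʃ] and [rɔfotʃɛ]: an analysis with underlying /tʃ/ and a rule producing [k] in isolation would wrongly predict alternation here too.
The underlying segment must be /k/; /k/ becomes palato-alveolar [tʃ] before a front vowel, yielding [tʃ] there.

/k/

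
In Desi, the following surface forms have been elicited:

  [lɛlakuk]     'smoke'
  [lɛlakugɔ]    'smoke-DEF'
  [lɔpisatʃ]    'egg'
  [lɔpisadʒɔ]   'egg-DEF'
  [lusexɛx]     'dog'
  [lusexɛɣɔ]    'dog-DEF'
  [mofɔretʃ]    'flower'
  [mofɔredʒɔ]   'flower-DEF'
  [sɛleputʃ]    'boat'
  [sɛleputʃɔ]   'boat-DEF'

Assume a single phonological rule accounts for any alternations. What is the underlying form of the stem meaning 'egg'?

'egg' shows [tʃ] ~ [dʒ] at the end of the stem ([lɔpisatʃ] vs [lɔpisadʒɔ]).
The stem 'boat' ([sɛleputʃ], [sɛleputʃɔ]) shows [tʃ] unchanged in both environments, so [tʃ] cannot be basic with [dʒ] derived before the DEF suffix.
The underlying segment must be /dʒ/; voiced obstruents become voiceless word-finally, yielding [tʃ] there.
Hence 'egg' is /lɔpisadʒ/ underlyingly.

/lɔpisadʒ/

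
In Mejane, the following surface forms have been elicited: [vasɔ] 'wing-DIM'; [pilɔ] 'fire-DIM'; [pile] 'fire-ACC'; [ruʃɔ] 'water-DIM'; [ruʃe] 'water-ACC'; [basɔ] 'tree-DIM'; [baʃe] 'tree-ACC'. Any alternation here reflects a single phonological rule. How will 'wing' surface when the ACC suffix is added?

The stem for 'tree' ends in [s] in [basɔ] but [ʃ] in [baʃe].
If /ʃ/ were underlying and a rule turned it into [s] before the DIM suffix, 'water' would also alternate; but it has [ʃ] in both [ruʃɔ] and [ruʃe].
Therefore /s/ is basic and [ʃ] is derived by palatalization before a front vowel (/s/ becomes palato-alveolar [ʃ] before a front vowel).
From [vasɔ] the stem 'wing' is /vas/; before a front vowel this yields [vaʃe].

[vaʃe]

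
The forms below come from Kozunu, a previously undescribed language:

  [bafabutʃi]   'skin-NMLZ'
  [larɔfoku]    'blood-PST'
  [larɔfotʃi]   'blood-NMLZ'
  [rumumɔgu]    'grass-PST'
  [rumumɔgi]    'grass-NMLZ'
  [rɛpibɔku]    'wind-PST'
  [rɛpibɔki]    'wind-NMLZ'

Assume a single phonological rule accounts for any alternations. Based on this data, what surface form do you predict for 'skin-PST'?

'blood' shows [k] ~ [tʃ] at the end of the stem ([larɔfoku] vs [larɔfotʃi]).
If /k/ were underlying and a rule turned it into [tʃ] before the NMLZ suffix, 'wind' would also alternate; but it has [k] in both [rɛpibɔku] and [rɛpibɔki].
So /tʃ/ is underlying, and a rule of depalatalization — palato-alveolar /tʃ/ becomes [k] when no front vowel follows — gives [k].
The one attested form of 'skin', [bafabutʃi], shows underlying /bafabutʃ/. Applying the same rule when no front vowel follows gives [bafabuku].

[bafabuku]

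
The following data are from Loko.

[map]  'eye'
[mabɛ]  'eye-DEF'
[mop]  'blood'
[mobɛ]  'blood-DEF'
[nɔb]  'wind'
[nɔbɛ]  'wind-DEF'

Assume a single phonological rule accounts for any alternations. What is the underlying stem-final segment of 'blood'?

/p/

'blood' shows [p] ~ [b] at the end of the stem ([mop] vs [mobɛ]).
The stem 'wind' ([nɔb], [nɔbɛ]) shows [b] unchanged in both environments, so [b] cannot be basic with [p] derived in isolation.
The alternation reflects intervocalic voicing: voiceless stops become voiced between vowels. /p/ is underlying.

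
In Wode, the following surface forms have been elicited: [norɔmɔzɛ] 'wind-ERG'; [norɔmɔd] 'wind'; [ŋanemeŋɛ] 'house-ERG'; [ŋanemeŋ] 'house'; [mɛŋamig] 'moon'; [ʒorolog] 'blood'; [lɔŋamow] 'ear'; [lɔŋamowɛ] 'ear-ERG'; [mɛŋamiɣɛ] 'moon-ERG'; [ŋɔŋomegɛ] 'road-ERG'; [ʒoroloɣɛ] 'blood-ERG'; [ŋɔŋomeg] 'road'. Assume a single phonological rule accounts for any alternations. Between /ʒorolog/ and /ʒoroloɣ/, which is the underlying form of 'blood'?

/ʒoroloɣ/

In [ʒoroloɣɛ] and [ʒorolog] the final segment of 'blood' alternates: [ɣ] ~ [g].
Compare 'road', with invariant [g] in [ŋɔŋomegɛ] and [ŋɔŋomeg]: an analysis with underlying /g/ and a rule producing [ɣ] before the ERG suffix would wrongly predict alternation here too.
Therefore /ɣ/ is basic and [g] is derived by word-final hardening (voiced fricatives become stops word-finally).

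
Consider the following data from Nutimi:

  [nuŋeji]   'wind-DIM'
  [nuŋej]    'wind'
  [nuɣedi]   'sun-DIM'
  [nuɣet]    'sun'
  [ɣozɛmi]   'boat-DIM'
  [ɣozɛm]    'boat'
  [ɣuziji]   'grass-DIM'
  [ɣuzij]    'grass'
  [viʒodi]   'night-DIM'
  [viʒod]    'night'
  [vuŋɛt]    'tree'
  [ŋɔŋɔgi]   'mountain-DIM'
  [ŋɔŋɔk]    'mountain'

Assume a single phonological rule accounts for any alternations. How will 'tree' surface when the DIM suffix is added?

The stem for 'sun' ends in [d] in [nuɣedi] but [t] in [nuɣet].
If /d/ were underlying and a rule turned it into [t] in isolation, 'night' would also alternate; but it has [d] in both [viʒodi] and [viʒod].
Therefore /t/ is basic and [d] is derived by intervocalic voicing (voiceless stops become voiced between vowels).
From [vuŋɛt] the stem 'tree' is /vuŋɛt/; between vowels this yields [vuŋɛdi].

[vuŋɛdi]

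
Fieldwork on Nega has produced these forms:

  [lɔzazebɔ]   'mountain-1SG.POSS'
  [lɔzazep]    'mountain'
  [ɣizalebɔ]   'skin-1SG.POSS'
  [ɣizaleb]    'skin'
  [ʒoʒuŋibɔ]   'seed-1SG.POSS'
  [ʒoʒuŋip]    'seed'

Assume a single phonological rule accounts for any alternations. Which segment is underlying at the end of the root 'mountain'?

The stem for 'mountain' ends in [b] in [lɔzazebɔ] but [p] in [lɔzazep].
But 'skin' keeps [b] in both environments ([ɣizalebɔ], [ɣizaleb]), so there is no rule changing /b/ to [p] in isolation.
The alternation reflects intervocalic voicing: voiceless stops become voiced between vowels. /p/ is underlying.

/p/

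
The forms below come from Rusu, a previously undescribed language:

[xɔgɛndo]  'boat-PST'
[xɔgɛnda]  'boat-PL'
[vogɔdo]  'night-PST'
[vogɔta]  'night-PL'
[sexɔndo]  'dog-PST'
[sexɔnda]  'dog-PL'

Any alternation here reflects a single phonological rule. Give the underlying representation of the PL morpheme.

The PL suffix surfaces as [-da] and [-ta], depending on the final segment of the stem.
The PST suffix, which begins with [d], is invariant after every stem; so [d] is not altered by any rule here.
So the underlying form is /-ta/, and voiceless stops become voiced after a nasal.

/-ta/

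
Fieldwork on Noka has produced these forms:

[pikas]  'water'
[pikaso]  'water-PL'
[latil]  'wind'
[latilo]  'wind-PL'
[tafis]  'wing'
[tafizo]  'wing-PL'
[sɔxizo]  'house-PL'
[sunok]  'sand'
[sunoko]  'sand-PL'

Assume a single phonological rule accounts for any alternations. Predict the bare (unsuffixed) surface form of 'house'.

The stem for 'wing' ends in [s] in [tafis] but [z] in [tafizo].
Compare 'water', with invariant [s] in [pikas] and [pikaso]: an analysis with underlying /s/ and a rule producing [z] before the PL suffix would wrongly predict alternation here too.
Therefore /z/ is basic and [s] is derived by word-final obstruent devoicing (voiced obstruents become voiceless word-finally).
From [sɔxizo] the stem 'house' is /sɔxiz/; word-finally this yields [sɔxis].

[sɔxis]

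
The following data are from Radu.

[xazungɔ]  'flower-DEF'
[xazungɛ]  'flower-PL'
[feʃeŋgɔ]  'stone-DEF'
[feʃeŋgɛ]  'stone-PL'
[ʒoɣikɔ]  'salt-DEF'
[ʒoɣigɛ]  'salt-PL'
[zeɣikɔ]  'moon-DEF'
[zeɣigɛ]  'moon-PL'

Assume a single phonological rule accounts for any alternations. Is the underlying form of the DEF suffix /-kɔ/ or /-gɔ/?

/-kɔ/

The DEF morpheme has two allomorphs, [-gɔ] and [-kɔ].
By contrast the PL suffix keeps its initial [g] throughout — that segment must be underlying.
The DEF suffix is therefore /-kɔ/ underlyingly, with post-nasal voicing: voiceless stops become voiced after a nasal.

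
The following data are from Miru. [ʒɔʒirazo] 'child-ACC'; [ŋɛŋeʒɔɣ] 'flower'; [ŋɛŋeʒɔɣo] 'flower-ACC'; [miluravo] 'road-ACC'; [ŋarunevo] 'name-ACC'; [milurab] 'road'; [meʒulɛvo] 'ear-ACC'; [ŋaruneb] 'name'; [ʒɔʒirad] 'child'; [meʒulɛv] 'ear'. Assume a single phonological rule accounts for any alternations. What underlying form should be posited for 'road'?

/milurab/

The stem for 'road' ends in [b] in [milurab] but [v] in [miluravo].
The stem 'ear' ([meʒulɛv], [meʒulɛvo]) shows [v] unchanged in both environments, so [v] cannot be basic with [b] derived in isolation.
The alternation reflects intervocalic spirantization: voiced stops become fricatives between vowels. /b/ is underlying.
The underlying form of 'road' is therefore /milurab/.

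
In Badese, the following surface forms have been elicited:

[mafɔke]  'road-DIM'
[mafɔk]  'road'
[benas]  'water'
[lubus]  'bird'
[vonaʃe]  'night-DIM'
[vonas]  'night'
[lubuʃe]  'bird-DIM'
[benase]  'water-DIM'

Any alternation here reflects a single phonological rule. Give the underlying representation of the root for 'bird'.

/lubuʃ/

The root 'bird' surfaces as [lubuʃe] and [lubus], with a stem-final [ʃ] ~ [s] alternation.
If /s/ were underlying and a rule turned it into [ʃ] before the DIM suffix, 'water' would also alternate; but it has [s] in both [benase] and [benas].
Therefore /ʃ/ is basic and [s] is derived by depalatalization (palato-alveolar /ʃ/ becomes [s] when no front vowel follows).
Hence 'bird' is /lubuʃ/ underlyingly.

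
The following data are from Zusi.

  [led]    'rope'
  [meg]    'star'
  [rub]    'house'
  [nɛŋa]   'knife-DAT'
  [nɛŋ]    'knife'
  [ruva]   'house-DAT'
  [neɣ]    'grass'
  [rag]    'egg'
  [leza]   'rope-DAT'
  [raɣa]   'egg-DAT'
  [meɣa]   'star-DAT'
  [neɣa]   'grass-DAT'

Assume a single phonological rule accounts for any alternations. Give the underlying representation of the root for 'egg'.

The root 'egg' surfaces as [rag] and [raɣa], with a stem-final [g] ~ [ɣ] alternation.
If /ɣ/ were underlying and a rule turned it into [g] in isolation, 'grass' would also alternate; but it has [ɣ] in both [neɣ] and [neɣa].
So /g/ is underlying, and a rule of intervocalic spirantization — voiced stops become fricatives between vowels — gives [ɣ].

/rag/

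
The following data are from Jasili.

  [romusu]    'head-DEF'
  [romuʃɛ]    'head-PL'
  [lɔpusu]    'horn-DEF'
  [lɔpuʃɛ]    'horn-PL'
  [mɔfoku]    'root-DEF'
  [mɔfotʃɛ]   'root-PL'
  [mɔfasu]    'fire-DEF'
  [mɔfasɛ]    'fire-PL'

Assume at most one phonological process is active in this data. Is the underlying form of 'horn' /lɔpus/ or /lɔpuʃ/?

/lɔpuʃ/

The root 'horn' surfaces as [lɔpusu] and [lɔpuʃɛ], with a stem-final [s] ~ [ʃ] alternation.
Compare 'fire', with invariant [s] in [mɔfasu] and [mɔfasɛ]: an analysis with underlying /s/ and a rule producing [ʃ] before the PL suffix would wrongly predict alternation here too.
The underlying segment must be /ʃ/; palato-alveolar /tʃ/ and /ʃ/ become [k] and [s] when no front vowel follows, yielding [s] there.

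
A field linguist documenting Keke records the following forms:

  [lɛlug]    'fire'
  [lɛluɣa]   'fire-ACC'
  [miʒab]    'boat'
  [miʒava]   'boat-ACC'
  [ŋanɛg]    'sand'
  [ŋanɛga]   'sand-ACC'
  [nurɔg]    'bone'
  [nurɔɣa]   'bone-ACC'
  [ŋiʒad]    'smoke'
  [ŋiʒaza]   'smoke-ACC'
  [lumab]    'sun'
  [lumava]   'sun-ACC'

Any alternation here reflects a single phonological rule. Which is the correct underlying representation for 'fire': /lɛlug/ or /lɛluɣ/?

In [lɛlug] and [lɛluɣa] the final segment of 'fire' alternates: [g] ~ [ɣ].
But 'sand' keeps [g] in both environments ([ŋanɛg], [ŋanɛga]), so there is no rule changing /g/ to [ɣ] before the ACC suffix.
The alternation reflects word-final hardening: voiced fricatives become stops word-finally. /ɣ/ is underlying.

/lɛluɣ/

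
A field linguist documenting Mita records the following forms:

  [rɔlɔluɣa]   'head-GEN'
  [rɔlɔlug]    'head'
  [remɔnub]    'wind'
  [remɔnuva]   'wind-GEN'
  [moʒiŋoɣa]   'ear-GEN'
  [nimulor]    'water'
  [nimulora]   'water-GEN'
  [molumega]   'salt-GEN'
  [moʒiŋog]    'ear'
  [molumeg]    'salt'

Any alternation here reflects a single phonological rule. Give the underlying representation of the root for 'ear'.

The stem for 'ear' ends in [ɣ] in [moʒiŋoɣa] but [g] in [moʒiŋog].
But 'salt' keeps [g] in both environments ([molumega], [molumeg]), so there is no rule changing /g/ to [ɣ] before the GEN suffix.
Therefore /ɣ/ is basic and [g] is derived by word-final hardening (voiced fricatives become stops word-finally).

/moʒiŋoɣ/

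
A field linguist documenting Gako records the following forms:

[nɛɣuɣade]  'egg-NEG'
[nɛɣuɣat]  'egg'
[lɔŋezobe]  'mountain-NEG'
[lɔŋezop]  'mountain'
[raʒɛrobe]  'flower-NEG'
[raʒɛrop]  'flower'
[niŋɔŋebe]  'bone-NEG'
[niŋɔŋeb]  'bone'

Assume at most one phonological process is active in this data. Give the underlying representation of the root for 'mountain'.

/lɔŋezop/

The stem for 'mountain' ends in [b] in [lɔŋezobe] but [p] in [lɔŋezop].
But 'bone' keeps [b] in both environments ([niŋɔŋebe], [niŋɔŋeb]), so there is no rule changing /b/ to [p] in isolation.
The alternation reflects intervocalic voicing: voiceless stops become voiced between vowels. /p/ is underlying.
Hence 'mountain' is /lɔŋezop/ underlyingly.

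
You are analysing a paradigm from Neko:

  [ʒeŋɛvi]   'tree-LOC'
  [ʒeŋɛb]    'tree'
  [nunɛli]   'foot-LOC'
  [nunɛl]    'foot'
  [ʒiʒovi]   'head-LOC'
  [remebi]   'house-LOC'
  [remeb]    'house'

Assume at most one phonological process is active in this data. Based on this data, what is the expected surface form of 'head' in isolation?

In [ʒeŋɛvi] and [ʒeŋɛb] the final segment of 'tree' alternates: [v] ~ [b].
The stem 'house' ([remebi], [remeb]) shows [b] unchanged in both environments, so [b] cannot be basic with [v] derived before the LOC suffix.
The alternation reflects word-final hardening: voiced fricatives become stops word-finally. /v/ is underlying.
The one attested form of 'head', [ʒiʒovi], shows underlying /ʒiʒov/. Applying the same rule word-finally gives [ʒiʒob].

[ʒiʒob]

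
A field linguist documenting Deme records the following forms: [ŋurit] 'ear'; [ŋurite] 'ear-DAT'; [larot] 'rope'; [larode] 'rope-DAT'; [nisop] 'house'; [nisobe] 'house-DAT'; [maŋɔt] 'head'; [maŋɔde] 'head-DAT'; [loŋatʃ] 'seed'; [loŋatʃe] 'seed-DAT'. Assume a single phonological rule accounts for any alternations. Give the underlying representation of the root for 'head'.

/maŋɔd/

In [maŋɔt] and [maŋɔde] the final segment of 'head' alternates: [t] ~ [d].
But 'ear' keeps [t] in both environments ([ŋurit], [ŋurite]), so there is no rule changing /t/ to [d] before the DAT suffix.
The alternation reflects word-final obstruent devoicing: voiced obstruents become voiceless word-finally. /d/ is underlying.
The underlying form of 'head' is therefore /maŋɔd/.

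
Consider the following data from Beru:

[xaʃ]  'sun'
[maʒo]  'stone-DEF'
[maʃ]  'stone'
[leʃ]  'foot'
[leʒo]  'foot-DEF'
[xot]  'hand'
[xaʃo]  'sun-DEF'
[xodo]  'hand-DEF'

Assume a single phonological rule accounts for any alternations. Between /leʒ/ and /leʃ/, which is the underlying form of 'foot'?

/leʒ/

The root 'foot' surfaces as [leʃ] and [leʒo], with a stem-final [ʃ] ~ [ʒ] alternation.
But 'sun' keeps [ʃ] in both environments ([xaʃ], [xaʃo]), so there is no rule changing /ʃ/ to [ʒ] before the DEF suffix.
So /ʒ/ is underlying, and a rule of word-final obstruent devoicing — voiced obstruents become voiceless word-finally — gives [ʃ].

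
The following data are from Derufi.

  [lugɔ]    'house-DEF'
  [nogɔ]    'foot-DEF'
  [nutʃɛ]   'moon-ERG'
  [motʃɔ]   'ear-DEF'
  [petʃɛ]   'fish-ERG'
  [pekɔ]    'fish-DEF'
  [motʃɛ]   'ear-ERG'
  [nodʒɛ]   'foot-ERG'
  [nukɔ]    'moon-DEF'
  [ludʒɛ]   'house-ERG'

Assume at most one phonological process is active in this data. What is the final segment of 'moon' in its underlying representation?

/k/

The root 'moon' surfaces as [nukɔ] and [nutʃɛ], with a stem-final [k] ~ [tʃ] alternation.
But 'ear' keeps [tʃ] in both environments ([motʃɔ], [motʃɛ]), so there is no rule changing /tʃ/ to [k] before the DEF suffix.
The alternation reflects palatalization before a front vowel: /k/ and /g/ become palato-alveolar [tʃ] and [dʒ] before a front vowel. /k/ is underlying.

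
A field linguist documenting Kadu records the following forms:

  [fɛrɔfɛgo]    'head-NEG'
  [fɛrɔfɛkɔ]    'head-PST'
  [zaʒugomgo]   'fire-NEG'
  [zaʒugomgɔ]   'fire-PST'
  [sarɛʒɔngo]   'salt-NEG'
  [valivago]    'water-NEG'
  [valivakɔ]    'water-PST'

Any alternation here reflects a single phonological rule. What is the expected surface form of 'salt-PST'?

The PST morpheme has two allomorphs, [-gɔ] and [-kɔ].
By contrast the NEG suffix keeps its initial [g] throughout — that segment must be underlying.
So the underlying form is /-kɔ/, and voiceless stops become voiced after a nasal.
After 'salt', which ends in a nasal, the suffix surfaces as [-gɔ], giving [sarɛʒɔngɔ].

[sarɛʒɔngɔ]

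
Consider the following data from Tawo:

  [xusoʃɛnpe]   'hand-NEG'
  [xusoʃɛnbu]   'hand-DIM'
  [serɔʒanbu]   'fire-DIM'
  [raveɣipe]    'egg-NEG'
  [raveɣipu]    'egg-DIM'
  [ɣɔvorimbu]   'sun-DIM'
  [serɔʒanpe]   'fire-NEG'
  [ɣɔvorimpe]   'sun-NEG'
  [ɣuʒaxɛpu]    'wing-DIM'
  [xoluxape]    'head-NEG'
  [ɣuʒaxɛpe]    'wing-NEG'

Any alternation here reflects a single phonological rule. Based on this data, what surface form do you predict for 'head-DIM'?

The DIM morpheme has two allomorphs, [-bu] and [-pu].
The NEG suffix, which begins with [p], is invariant after every stem; so [p] is not altered by any rule here.
So the underlying form is /-bu/, and voiced stops become voiceless after a vowel.
After 'head', which ends in a vowel, the suffix surfaces as [-pu], giving [xoluxapu].

[xoluxapu]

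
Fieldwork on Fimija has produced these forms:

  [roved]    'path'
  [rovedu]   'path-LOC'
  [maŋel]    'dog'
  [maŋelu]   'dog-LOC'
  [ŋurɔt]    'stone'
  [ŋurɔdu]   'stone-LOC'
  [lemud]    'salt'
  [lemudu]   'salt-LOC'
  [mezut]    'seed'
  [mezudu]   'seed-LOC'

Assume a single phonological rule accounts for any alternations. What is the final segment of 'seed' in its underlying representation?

In [mezut] and [mezudu] the final segment of 'seed' alternates: [t] ~ [d].
The stem 'path' ([roved], [rovedu]) shows [d] unchanged in both environments, so [d] cannot be basic with [t] derived in isolation.
The underlying segment must be /t/; voiceless stops become voiced between vowels, yielding [d] there.

/t/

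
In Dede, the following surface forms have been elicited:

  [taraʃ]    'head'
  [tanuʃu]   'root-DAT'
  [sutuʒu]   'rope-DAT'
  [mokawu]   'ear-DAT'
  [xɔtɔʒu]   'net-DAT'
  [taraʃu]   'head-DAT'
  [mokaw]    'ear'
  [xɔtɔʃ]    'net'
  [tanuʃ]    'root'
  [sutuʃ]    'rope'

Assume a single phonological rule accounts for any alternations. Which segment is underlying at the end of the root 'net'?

/ʒ/

The stem for 'net' ends in [ʒ] in [xɔtɔʒu] but [ʃ] in [xɔtɔʃ].
If /ʃ/ were underlying and a rule turned it into [ʒ] before the DAT suffix, 'head' would also alternate; but it has [ʃ] in both [taraʃu] and [taraʃ].
The underlying segment must be /ʒ/; voiced obstruents become voiceless word-finally, yielding [ʃ] there.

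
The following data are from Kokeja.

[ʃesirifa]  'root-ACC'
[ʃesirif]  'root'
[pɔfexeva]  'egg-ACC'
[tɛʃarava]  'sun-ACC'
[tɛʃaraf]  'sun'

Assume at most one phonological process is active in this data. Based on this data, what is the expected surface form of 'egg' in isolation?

The stem for 'sun' ends in [v] in [tɛʃarava] but [f] in [tɛʃaraf].
But 'root' keeps [f] in both environments ([ʃesirifa], [ʃesirif]), so there is no rule changing /f/ to [v] before the ACC suffix.
So /v/ is underlying, and a rule of word-final obstruent devoicing — voiced obstruents become voiceless word-finally — gives [f].
From [pɔfexeva] the stem 'egg' is /pɔfexev/; word-finally this yields [pɔfexef].

[pɔfexef]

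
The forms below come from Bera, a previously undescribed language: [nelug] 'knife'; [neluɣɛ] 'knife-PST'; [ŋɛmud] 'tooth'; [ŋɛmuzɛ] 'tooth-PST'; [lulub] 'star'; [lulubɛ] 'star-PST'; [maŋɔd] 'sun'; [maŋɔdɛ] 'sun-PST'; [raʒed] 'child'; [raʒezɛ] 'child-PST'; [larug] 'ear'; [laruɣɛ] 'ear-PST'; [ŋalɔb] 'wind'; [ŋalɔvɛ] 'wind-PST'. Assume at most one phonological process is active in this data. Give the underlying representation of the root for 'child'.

The root 'child' surfaces as [raʒed] and [raʒezɛ], with a stem-final [d] ~ [z] alternation.
The stem 'sun' ([maŋɔd], [maŋɔdɛ]) shows [d] unchanged in both environments, so [d] cannot be basic with [z] derived before the PST suffix.
Therefore /z/ is basic and [d] is derived by word-final hardening (voiced fricatives become stops word-finally).

/raʒez/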